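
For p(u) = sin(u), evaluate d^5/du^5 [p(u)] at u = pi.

Use the known series and substitute for the argument.
The coefficient of (u - pi)^5 in the expansion is -1/120, so p^(5)(pi) = 5! * (-1/120) = -1.

-1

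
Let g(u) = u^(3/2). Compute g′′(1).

Use the known series and substitute for the argument.
The coefficient of (u - 1)^2 in the expansion is 3/8, so g′′(1) = 2! * (3/8) = 3/4.

3/4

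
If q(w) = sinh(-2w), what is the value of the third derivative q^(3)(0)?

-8

Apply the Taylor formula c_k = f^(k)(a)/k!.
From the series, [w^3] q = -4/3; multiply by 3! = 6 to get -8.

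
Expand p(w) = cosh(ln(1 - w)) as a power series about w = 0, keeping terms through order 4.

w^4/2 + w^3/2 + w^2/2 + 1

Let u equal the inner series; expand the outer function in u and truncate.
[w^0] = 1;  [w^1] = 0;  [w^2] = 1/2;  [w^3] = 1/2;  [w^4] = 1/2.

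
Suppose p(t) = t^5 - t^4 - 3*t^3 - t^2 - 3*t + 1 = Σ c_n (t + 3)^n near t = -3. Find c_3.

p(-3) = -242
p′(-3) = 435
p′′(-3) = -596
p′′′(-3) = 594

99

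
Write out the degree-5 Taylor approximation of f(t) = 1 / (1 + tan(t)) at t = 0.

-32*t^5/15 + 5*t^4/3 - 4*t^3/3 + t^2 - t + 1

Write 1/(1+u) = 1 - u + u^2 - u^3 + ... and substitute the series for u.
f(0) = 1
f′(0) = -1
f′′(0) = 2
f′′′(0) = -8
f^(4)(0) = 40
f^(5)(0) = -256
Dividing each by k! gives the coefficients c_0, ..., c_5.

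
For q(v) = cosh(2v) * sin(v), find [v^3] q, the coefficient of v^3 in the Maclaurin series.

Expand each factor separately, then convolve coefficients.

11/6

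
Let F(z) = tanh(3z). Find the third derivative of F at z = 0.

From the series, [z^3] F = -9; multiply by 3! = 6 to get -54.

-54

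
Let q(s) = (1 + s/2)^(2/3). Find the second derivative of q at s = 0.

Compute the successive derivatives at the expansion point and divide by k!.
The coefficient of s^2 in the expansion is -1/36, so q′′(0) = 2! * (-1/36) = -1/18.

-1/18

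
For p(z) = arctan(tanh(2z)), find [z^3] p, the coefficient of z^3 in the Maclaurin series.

-16/3

Compose series: expand the inner function first, then feed it into the outer expansion.
[z^0] = 0;  [z^1] = 2;  [z^2] = 0;  [z^3] = -16/3.
So c_3 = p′′′(0)/3! = -16/3.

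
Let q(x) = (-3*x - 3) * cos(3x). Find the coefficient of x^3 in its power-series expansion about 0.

27/2

Shift and add copies of the series according to the polynomial's terms.
q(0) = -3
q′(0) = -3
q′′(0) = 27
q′′′(0) = 81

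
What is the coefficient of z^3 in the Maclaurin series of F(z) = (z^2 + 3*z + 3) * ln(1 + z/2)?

1/4

Shift and add copies of the series according to the polynomial's terms.
F(0) = 0
F′(0) = 3/2
F′′(0) = 9/4
F′′′(0) = 3/2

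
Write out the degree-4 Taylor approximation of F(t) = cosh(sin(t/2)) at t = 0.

-t^4/128 + t^2/8 + 1

Substitute the inner expansion into the outer series and collect powers.
[t^0] = 1;  [t^1] = 0;  [t^2] = 1/8;  [t^3] = 0;  [t^4] = -1/128.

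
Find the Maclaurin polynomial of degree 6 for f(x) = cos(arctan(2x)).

-20*x^6 + 6*x^4 - 2*x^2 + 1

Compose series: expand the inner function first, then feed it into the outer expansion.
f(0) = 1
f′(0) = 0
f′′(0) = -4
f′′′(0) = 0
f^(4)(0) = 144
f^(5)(0) = 0
f^(6)(0) = -14400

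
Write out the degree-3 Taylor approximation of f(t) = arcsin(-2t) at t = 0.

-4*t^3/3 - 2*t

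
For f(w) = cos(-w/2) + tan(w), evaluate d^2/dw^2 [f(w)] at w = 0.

Expand each term separately and add.
The coefficient of w^2 in the expansion is -1/8, so f′′(0) = 2! * (-1/8) = -1/4.

-1/4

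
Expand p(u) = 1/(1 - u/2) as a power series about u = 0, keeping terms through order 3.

p(0) = 1
p′(0) = 1/2
p′′(0) = 1/2
p′′′(0) = 3/4
Dividing each by k! gives the coefficients c_0, ..., c_3.

u^3/8 + u^2/4 + u/2 + 1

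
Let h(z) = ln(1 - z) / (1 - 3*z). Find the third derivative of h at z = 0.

-65

Multiply the numerator's expansion by the denominator's geometric series.
The coefficient of z^3 in the expansion is -65/6, so h′′′(0) = 3! * (-65/6) = -65.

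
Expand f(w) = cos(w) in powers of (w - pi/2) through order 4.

(w - pi/2)^3/6 - (w - pi/2)

Use the known series and substitute for the argument.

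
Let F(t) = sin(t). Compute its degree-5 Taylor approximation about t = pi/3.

Compute the successive derivatives at the expansion point and divide by k!.

(t - pi/3)^5/240 + sqrt(3)*(t - pi/3)^4/48 - (t - pi/3)^3/12 - sqrt(3)*(t - pi/3)^2/4 + (t - pi/3)/2 + sqrt(3)/2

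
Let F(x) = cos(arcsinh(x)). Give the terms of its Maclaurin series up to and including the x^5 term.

Substitute the inner expansion into the outer series and collect powers.
F(0) = 1
F′(0) = 0
F′′(0) = -1
F′′′(0) = 0
F^(4)(0) = 5
F^(5)(0) = 0
Then c_k = F^(k)(0)/k! gives each Taylor coefficient.

5*x^4/24 - x^2/2 + 1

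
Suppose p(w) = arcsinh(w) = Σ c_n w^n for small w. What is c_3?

-1/6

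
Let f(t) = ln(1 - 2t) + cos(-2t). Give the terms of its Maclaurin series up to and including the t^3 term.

-8*t^3/3 - 4*t^2 - 2*t + 1

Add the two expansions coefficient-wise.
f(0) = 1
f′(0) = -2
f′′(0) = -8
f′′′(0) = -16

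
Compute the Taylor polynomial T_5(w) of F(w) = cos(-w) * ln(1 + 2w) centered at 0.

Expand each factor separately, then convolve coefficients.
F(0) = 0
F′(0) = 2
F′′(0) = -4
F′′′(0) = 10
F^(4)(0) = -72
F^(5)(0) = 618
The Taylor polynomial is Σ F^(k)(0)/k! · w^k.

103*w^5/20 - 3*w^4 + 5*w^3/3 - 2*w^2 + 2*w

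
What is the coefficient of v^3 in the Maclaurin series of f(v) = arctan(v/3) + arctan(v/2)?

-35/648

Expand each term separately and add.
f(0) = 0
f′(0) = 5/6
f′′(0) = 0
f′′′(0) = -35/108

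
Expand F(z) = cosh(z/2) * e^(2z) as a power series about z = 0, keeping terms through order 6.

Multiply the two series term by term and collect like powers.
F(0) = 1
F′(0) = 2
F′′(0) = 17/4
F′′′(0) = 19/2
F^(4)(0) = 353/16
F^(5)(0) = 421/8
F^(6)(0) = 8177/64
The Taylor polynomial is Σ F^(k)(0)/k! · z^k.

8177*z^6/46080 + 421*z^5/960 + 353*z^4/384 + 19*z^3/12 + 17*z^2/8 + 2*z + 1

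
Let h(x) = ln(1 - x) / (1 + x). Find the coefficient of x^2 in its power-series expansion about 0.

Write out both Maclaurin series and multiply, keeping only the needed powers.
[x^0] = 0;  [x^1] = -1;  [x^2] = 1/2.

1/2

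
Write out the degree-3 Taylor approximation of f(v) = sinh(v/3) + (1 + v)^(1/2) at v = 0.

Add the two expansions coefficient-wise.
f(0) = 1
f′(0) = 5/6
f′′(0) = -1/4
f′′′(0) = 89/216

89*v^3/1296 - v^2/8 + 5*v/6 + 1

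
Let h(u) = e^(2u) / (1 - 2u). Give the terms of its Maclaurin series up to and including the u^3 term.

Take the Cauchy product of the two expansions.
h(0) = 1
h′(0) = 4
h′′(0) = 20
h′′′(0) = 128

64*u^3/3 + 10*u^2 + 4*u + 1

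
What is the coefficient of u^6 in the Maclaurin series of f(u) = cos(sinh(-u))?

1/240

Substitute the inner expansion into the outer series and collect powers.
f(0) = 1
f′(0) = 0
f′′(0) = -1
f′′′(0) = 0
f^(4)(0) = -3
f^(5)(0) = 0
f^(6)(0) = 3
So c_6 = f^(6)(0)/6! = 1/240.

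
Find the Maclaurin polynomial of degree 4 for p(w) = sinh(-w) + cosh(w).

w^4/24 - w^3/6 + w^2/2 - w + 1

Combine the two series term by term.
p(0) = 1
p′(0) = -1
p′′(0) = 1
p′′′(0) = -1
p^(4)(0) = 1
The Taylor polynomial is Σ p^(k)(0)/k! · w^k.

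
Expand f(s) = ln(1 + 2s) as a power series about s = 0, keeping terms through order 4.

Differentiate repeatedly and evaluate at the center.
f(0) = 0
f′(0) = 2
f′′(0) = -4
f′′′(0) = 16
f^(4)(0) = -96
Then c_k = f^(k)(0)/k! gives each Taylor coefficient.

-4*s^4 + 8*s^3/3 - 2*s^2 + 2*s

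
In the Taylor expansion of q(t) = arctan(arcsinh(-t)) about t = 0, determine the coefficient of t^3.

1/2

Let u equal the inner series; expand the outer function in u and truncate.
[t^0] = 0;  [t^1] = -1;  [t^2] = 0;  [t^3] = 1/2.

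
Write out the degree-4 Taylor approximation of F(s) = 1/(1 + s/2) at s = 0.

s^4/16 - s^3/8 + s^2/4 - s/2 + 1

F(0) = 1
F′(0) = -1/2
F′′(0) = 1/2
F′′′(0) = -3/4
F^(4)(0) = 3/2
Then c_k = F^(k)(0)/k! gives each Taylor coefficient.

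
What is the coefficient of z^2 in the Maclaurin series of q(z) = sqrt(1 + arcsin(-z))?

-1/8

Let u equal the inner series; expand the outer function in u and truncate.
q(0) = 1
q′(0) = -1/2
q′′(0) = -1/4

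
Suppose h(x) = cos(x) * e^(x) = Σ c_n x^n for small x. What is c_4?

Write out both Maclaurin series and multiply, keeping only the needed powers.
[x^0] = 1;  [x^1] = 1;  [x^2] = 0;  [x^3] = -1/3;  [x^4] = -1/6.
So c_4 = h^(4)(0)/4! = -1/6.

-1/6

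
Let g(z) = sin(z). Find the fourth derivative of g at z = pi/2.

From the series, [(z - pi/2)^4] g = 1/24; multiply by 4! = 24 to get 1.

1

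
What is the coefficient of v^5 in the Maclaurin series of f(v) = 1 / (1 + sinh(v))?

-181/120

Write 1/(1+u) = 1 - u + u^2 - u^3 + ... and substitute the series for u.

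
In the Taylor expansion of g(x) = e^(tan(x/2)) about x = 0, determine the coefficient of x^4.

3/128

Plug the Maclaurin series of the inner function into that of the outer and collect terms.
g(0) = 1
g′(0) = 1/2
g′′(0) = 1/4
g′′′(0) = 3/8
g^(4)(0) = 9/16
So c_4 = g^(4)(0)/4! = 3/128.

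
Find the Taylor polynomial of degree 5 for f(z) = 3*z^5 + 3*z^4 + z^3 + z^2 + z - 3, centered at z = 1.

3*(z - 1)^5 + 18*(z - 1)^4 + 43*(z - 1)^3 + 52*(z - 1)^2 + 33*(z - 1) + 6

Use the known series and substitute for the argument.
f(1) = 6
f′(1) = 33
f′′(1) = 104
f′′′(1) = 258
f^(4)(1) = 432
f^(5)(1) = 360
Dividing each by k! gives the coefficients c_0, ..., c_5.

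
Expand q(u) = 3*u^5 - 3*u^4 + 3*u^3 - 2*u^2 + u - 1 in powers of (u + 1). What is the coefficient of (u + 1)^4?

[(u + 1)^0] = -13;  [(u + 1)^1] = 41;  [(u + 1)^2] = -59;  [(u + 1)^3] = 45;  [(u + 1)^4] = -18.
So c_4 = q^(4)(-1)/4! = -18.

-18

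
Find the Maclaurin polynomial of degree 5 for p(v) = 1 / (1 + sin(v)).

Write 1/(1+u) = 1 - u + u^2 - u^3 + ... and substitute the series for u.
[v^0] = 1;  [v^1] = -1;  [v^2] = 1;  [v^3] = -5/6;  [v^4] = 2/3;  [v^5] = -61/120.

-61*v^5/120 + 2*v^4/3 - 5*v^3/6 + v^2 - v + 1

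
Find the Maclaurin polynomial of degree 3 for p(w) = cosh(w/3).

w^2/18 + 1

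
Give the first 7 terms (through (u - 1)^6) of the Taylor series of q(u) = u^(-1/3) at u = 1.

Differentiate repeatedly and evaluate at the center.

728*(u - 1)^6/6561 - 91*(u - 1)^5/729 + 35*(u - 1)^4/243 - 14*(u - 1)^3/81 + 2*(u - 1)^2/9 - (u - 1)/3 + 1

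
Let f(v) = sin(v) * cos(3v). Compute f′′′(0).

Write out both Maclaurin series and multiply, keeping only the needed powers.
From the series, [v^3] f = -14/3; multiply by 3! = 6 to get -28.

-28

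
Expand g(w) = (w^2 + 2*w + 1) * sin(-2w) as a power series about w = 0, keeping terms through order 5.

Distribute the polynomial across the series and collect like powers.
g(0) = 0
g′(0) = -2
g′′(0) = -8
g′′′(0) = -4
g^(4)(0) = 64
g^(5)(0) = 128

16*w^5/15 + 8*w^4/3 - 2*w^3/3 - 4*w^2 - 2*w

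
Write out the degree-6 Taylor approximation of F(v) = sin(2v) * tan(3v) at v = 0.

Multiply the two series term by term and collect like powers.
F(0) = 0
F′(0) = 0
F′′(0) = 12
F′′′(0) = 0
F^(4)(0) = 336
F^(5)(0) = 0
F^(6)(0) = 38592

268*v^6/5 + 14*v^4 + 6*v^2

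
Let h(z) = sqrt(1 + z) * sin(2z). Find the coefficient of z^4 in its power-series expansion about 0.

Multiply the two series term by term and collect like powers.
h(0) = 0
h′(0) = 2
h′′(0) = 2
h′′′(0) = -19/2
h^(4)(0) = -13

-13/24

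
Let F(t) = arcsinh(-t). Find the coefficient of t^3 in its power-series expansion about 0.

1/6

c_3 = F′′′(0)/3! = 1/6.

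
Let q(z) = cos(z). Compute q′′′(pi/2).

The coefficient of (z - pi/2)^3 in the expansion is 1/6, so q′′′(pi/2) = 3! * (1/6) = 1.

1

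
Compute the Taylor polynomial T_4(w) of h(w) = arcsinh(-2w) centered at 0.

h(0) = 0
h′(0) = -2
h′′(0) = 0
h′′′(0) = 8
h^(4)(0) = 0

4*w^3/3 - 2*w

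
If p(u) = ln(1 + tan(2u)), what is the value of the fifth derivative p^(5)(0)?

2560

Substitute the inner expansion into the outer series and collect powers.
From the series, [u^5] p = 64/3; multiply by 5! = 120 to get 2560.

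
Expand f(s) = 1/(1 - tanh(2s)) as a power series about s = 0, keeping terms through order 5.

64*s^5/15 + 16*s^4/3 + 16*s^3/3 + 4*s^2 + 2*s + 1

Compose series: expand the inner function first, then feed it into the outer expansion.
f(0) = 1
f′(0) = 2
f′′(0) = 8
f′′′(0) = 32
f^(4)(0) = 128
f^(5)(0) = 512
Then c_k = f^(k)(0)/k! gives each Taylor coefficient.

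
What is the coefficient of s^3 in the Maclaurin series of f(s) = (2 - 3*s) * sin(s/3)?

-1/81

Distribute the polynomial across the series and collect like powers.
[s^0] = 0;  [s^1] = 2/3;  [s^2] = -1;  [s^3] = -1/81.
So c_3 = f′′′(0)/3! = -1/81.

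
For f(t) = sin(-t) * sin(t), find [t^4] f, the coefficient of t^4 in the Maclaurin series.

Multiply the two series term by term and collect like powers.

1/3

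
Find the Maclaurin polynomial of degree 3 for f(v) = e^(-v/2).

-v^3/48 + v^2/8 - v/2 + 1

[v^0] = 1;  [v^1] = -1/2;  [v^2] = 1/8;  [v^3] = -1/48.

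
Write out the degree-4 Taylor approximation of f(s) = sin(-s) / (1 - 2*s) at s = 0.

Multiply the numerator's expansion by the denominator's geometric series.

-23*s^4/3 - 23*s^3/6 - 2*s^2 - s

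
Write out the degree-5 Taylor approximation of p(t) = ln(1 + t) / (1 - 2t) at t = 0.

391*t^5/30 + 77*t^4/12 + 10*t^3/3 + 3*t^2/2 + t

Multiply the two series term by term and collect like powers.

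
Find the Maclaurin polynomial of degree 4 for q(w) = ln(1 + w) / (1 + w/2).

-2*w^4/3 + 5*w^3/6 - w^2 + w

Multiply the two series term by term and collect like powers.
q(0) = 0
q′(0) = 1
q′′(0) = -2
q′′′(0) = 5
q^(4)(0) = -16
Then c_k = q^(k)(0)/k! gives each Taylor coefficient.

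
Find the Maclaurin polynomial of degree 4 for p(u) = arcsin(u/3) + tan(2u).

433*u^3/162 + 7*u/3

Add the two expansions coefficient-wise.
p(0) = 0
p′(0) = 7/3
p′′(0) = 0
p′′′(0) = 433/27
p^(4)(0) = 0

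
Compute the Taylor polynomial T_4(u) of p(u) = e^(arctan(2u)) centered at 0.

-14*u^4/3 - 4*u^3/3 + 2*u^2 + 2*u + 1

Let u equal the inner series; expand the outer function in u and truncate.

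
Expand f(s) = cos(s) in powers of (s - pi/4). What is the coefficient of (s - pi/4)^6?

f(pi/4) = sqrt(2)/2
f′(pi/4) = -sqrt(2)/2
f′′(pi/4) = -sqrt(2)/2
f′′′(pi/4) = sqrt(2)/2
f^(4)(pi/4) = sqrt(2)/2
f^(5)(pi/4) = -sqrt(2)/2
f^(6)(pi/4) = -sqrt(2)/2
The Taylor polynomial is Σ f^(k)(pi/4)/k! · (s - pi/4)^k.

-sqrt(2)/1440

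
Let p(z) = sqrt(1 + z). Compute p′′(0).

-1/4

The coefficient of z^2 in the expansion is -1/8, so p′′(0) = 2! * (-1/8) = -1/4.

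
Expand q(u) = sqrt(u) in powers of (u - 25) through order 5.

Use the known series and substitute for the argument.
q(25) = 5
q′(25) = 1/10
q′′(25) = -1/500
q′′′(25) = 3/25000
q^(4)(25) = -3/250000
q^(5)(25) = 21/12500000
Dividing each by k! gives the coefficients c_0, ..., c_5.

7*(u - 25)^5/500000000 - (u - 25)^4/2000000 + (u - 25)^3/50000 - (u - 25)^2/1000 + (u - 25)/10 + 5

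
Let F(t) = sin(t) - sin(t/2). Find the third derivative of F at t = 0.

Add the two expansions coefficient-wise.
From the series, [t^3] F = -7/48; multiply by 3! = 6 to get -7/8.

-7/8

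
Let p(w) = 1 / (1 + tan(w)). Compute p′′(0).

Use the geometric series for the reciprocal, then substitute.
The coefficient of w^2 in the expansion is 1, so p′′(0) = 2! * (1) = 2.

2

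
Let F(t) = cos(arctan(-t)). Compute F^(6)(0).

Let u equal the inner series; expand the outer function in u and truncate.
From the series, [t^6] F = -5/16; multiply by 6! = 720 to get -225.

-225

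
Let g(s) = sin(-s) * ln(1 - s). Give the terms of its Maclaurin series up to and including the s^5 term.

s^5/6 + s^4/6 + s^3/2 + s^2

Multiply the two series term by term and collect like powers.
g(0) = 0
g′(0) = 0
g′′(0) = 2
g′′′(0) = 3
g^(4)(0) = 4
g^(5)(0) = 20
Then c_k = g^(k)(0)/k! gives each Taylor coefficient.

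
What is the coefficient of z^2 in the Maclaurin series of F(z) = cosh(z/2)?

F(0) = 1
F′(0) = 0
F′′(0) = 1/4
So c_2 = F′′(0)/2! = 1/8.

1/8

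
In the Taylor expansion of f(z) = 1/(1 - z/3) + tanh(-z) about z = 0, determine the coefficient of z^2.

1/9

Add the two expansions coefficient-wise.
f(0) = 1
f′(0) = -2/3
f′′(0) = 2/9
The Taylor polynomial is Σ f^(k)(0)/k! · z^k.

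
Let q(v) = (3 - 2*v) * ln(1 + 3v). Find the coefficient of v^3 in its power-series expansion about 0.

36

Distribute the polynomial across the series and collect like powers.
q(0) = 0
q′(0) = 9
q′′(0) = -39
q′′′(0) = 216
Then c_k = q^(k)(0)/k! gives each Taylor coefficient.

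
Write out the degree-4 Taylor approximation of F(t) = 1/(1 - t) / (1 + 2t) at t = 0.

11*t^4 - 5*t^3 + 3*t^2 - t + 1

Take the Cauchy product of the two expansions.
F(0) = 1
F′(0) = -1
F′′(0) = 6
F′′′(0) = -30
F^(4)(0) = 264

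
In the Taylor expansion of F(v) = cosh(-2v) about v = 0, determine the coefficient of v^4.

2/3

Apply the Taylor formula c_k = f^(k)(a)/k!.
F(0) = 1
F′(0) = 0
F′′(0) = 4
F′′′(0) = 0
F^(4)(0) = 16
Then c_k = F^(k)(0)/k! gives each Taylor coefficient.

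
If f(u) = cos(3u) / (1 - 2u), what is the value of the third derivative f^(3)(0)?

Take the Cauchy product of the two expansions.
From the series, [u^3] f = -1; multiply by 3! = 6 to get -6.

-6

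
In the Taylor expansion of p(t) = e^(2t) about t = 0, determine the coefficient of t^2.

2

p(0) = 1
p′(0) = 2
p′′(0) = 4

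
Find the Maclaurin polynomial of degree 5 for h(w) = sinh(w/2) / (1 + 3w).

156241*w^5/3840 - 217*w^4/16 + 217*w^3/48 - 3*w^2/2 + w/2

Multiply the two series term by term and collect like powers.
[w^0] = 0;  [w^1] = 1/2;  [w^2] = -3/2;  [w^3] = 217/48;  [w^4] = -217/16;  [w^5] = 156241/3840.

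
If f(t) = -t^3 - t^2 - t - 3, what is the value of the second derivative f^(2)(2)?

The coefficient of (t - 2)^2 in the expansion is -7, so f′′(2) = 2! * (-7) = -14.

-14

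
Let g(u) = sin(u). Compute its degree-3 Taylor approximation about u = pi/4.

-sqrt(2)*(u - pi/4)^3/12 - sqrt(2)*(u - pi/4)^2/4 + sqrt(2)*(u - pi/4)/2 + sqrt(2)/2

g(pi/4) = sqrt(2)/2
g′(pi/4) = sqrt(2)/2
g′′(pi/4) = -sqrt(2)/2
g′′′(pi/4) = -sqrt(2)/2
The Taylor polynomial is Σ g^(k)(pi/4)/k! · (u - pi/4)^k.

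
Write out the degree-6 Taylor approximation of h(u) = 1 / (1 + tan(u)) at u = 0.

122*u^6/45 - 32*u^5/15 + 5*u^4/3 - 4*u^3/3 + u^2 - u + 1

Expand as Σ (-1)^k u^k with u equal to the inner function's series.
h(0) = 1
h′(0) = -1
h′′(0) = 2
h′′′(0) = -8
h^(4)(0) = 40
h^(5)(0) = -256
h^(6)(0) = 1952
The Taylor polynomial is Σ h^(k)(0)/k! · u^k.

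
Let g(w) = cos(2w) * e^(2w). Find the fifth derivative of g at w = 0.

-128

Write out both Maclaurin series and multiply, keeping only the needed powers.
From the series, [w^5] g = -16/15; multiply by 5! = 120 to get -128.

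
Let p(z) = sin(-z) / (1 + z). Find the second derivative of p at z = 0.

2

Expand each factor separately, then convolve coefficients.
The coefficient of z^2 in the expansion is 1, so p′′(0) = 2! * (1) = 2.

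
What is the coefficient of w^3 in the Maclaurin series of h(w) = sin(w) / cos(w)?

Invert the denominator's series and multiply.
h(0) = 0
h′(0) = 1
h′′(0) = 0
h′′′(0) = 2
The Taylor polynomial is Σ h^(k)(0)/k! · w^k.

1/3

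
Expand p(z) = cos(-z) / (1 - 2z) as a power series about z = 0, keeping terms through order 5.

337*z^5/12 + 337*z^4/24 + 7*z^3 + 7*z^2/2 + 2*z + 1

Take the Cauchy product of the two expansions.
[z^0] = 1;  [z^1] = 2;  [z^2] = 7/2;  [z^3] = 7;  [z^4] = 337/24;  [z^5] = 337/12.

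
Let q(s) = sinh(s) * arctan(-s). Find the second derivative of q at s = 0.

Take the Cauchy product of the two expansions.
From the series, [s^2] q = -1; multiply by 2! = 2 to get -2.

-2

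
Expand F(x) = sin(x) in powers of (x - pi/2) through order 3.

1 - (x - pi/2)^2/2

Use the known series and substitute for the argument.
F(pi/2) = 1
F′(pi/2) = 0
F′′(pi/2) = -1
F′′′(pi/2) = 0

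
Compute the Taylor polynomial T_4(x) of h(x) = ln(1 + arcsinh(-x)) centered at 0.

-x^4/12 - x^3/6 - x^2/2 - x

Compose series: expand the inner function first, then feed it into the outer expansion.
h(0) = 0
h′(0) = -1
h′′(0) = -1
h′′′(0) = -1
h^(4)(0) = -2
Dividing each by k! gives the coefficients c_0, ..., c_4.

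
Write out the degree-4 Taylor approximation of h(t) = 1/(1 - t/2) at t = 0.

t^4/16 + t^3/8 + t^2/4 + t/2 + 1

Differentiate repeatedly and evaluate at the center.
[t^0] = 1;  [t^1] = 1/2;  [t^2] = 1/4;  [t^3] = 1/8;  [t^4] = 1/16.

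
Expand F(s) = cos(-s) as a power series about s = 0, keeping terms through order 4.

F(0) = 1
F′(0) = 0
F′′(0) = -1
F′′′(0) = 0
F^(4)(0) = 1

s^4/24 - s^2/2 + 1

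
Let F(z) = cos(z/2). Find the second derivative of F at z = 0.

The coefficient of z^2 in the expansion is -1/8, so F′′(0) = 2! * (-1/8) = -1/4.

-1/4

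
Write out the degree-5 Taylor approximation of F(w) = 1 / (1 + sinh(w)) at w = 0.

-181*w^5/120 + 4*w^4/3 - 7*w^3/6 + w^2 - w + 1

Expand as Σ (-1)^k u^k with u equal to the inner function's series.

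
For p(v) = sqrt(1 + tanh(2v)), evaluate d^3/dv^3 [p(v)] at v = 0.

Let u equal the inner series; expand the outer function in u and truncate.
The coefficient of v^3 in the expansion is -5/6, so p′′′(0) = 3! * (-5/6) = -5.

-5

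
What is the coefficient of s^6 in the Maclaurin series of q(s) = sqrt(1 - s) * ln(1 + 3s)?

Expand each factor separately, then convolve coefficients.
q(0) = 0
q′(0) = 3
q′′(0) = -12
q′′′(0) = 261/4
q^(4)(0) = -585
q^(5)(0) = 110907/16
q^(6)(0) = -103491
Dividing each by k! gives the coefficients c_0, ..., c_6.

-11499/80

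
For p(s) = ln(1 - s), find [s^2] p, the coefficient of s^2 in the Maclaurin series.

-1/2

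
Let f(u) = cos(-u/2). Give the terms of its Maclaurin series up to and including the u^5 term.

u^4/384 - u^2/8 + 1

f(0) = 1
f′(0) = 0
f′′(0) = -1/4
f′′′(0) = 0
f^(4)(0) = 1/16
f^(5)(0) = 0
The Taylor polynomial is Σ f^(k)(0)/k! · u^k.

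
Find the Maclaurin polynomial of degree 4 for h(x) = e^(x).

x^4/24 + x^3/6 + x^2/2 + x + 1

h(0) = 1
h′(0) = 1
h′′(0) = 1
h′′′(0) = 1
h^(4)(0) = 1
Then c_k = h^(k)(0)/k! gives each Taylor coefficient.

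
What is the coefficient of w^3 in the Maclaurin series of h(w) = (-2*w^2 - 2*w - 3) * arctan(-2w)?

Distribute the polynomial across the series and collect like powers.
h(0) = 0
h′(0) = 6
h′′(0) = 8
h′′′(0) = -24

-4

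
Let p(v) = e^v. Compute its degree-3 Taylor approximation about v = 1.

Use the known series and substitute for the argument.

e*(v - 1)^3/6 + e*(v - 1)^2/2 + e*(v - 1) + e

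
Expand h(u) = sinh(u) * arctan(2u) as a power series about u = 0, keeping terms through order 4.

Write out both Maclaurin series and multiply, keeping only the needed powers.
h(0) = 0
h′(0) = 0
h′′(0) = 4
h′′′(0) = 0
h^(4)(0) = -56

-7*u^4/3 + 2*u^2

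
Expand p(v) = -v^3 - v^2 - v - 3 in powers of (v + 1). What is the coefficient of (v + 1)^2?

2

Differentiate repeatedly and evaluate at the center.
p(-1) = -2
p′(-1) = -2
p′′(-1) = 4
Then c_k = p^(k)(-1)/k! gives each Taylor coefficient.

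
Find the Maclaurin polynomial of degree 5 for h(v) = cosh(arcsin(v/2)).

Compose series: expand the inner function first, then feed it into the outer expansion.
[v^0] = 1;  [v^1] = 0;  [v^2] = 1/8;  [v^3] = 0;  [v^4] = 5/384;  [v^5] = 0.

5*v^4/384 + v^2/8 + 1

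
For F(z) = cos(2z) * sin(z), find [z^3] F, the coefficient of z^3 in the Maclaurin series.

-13/6

Take the Cauchy product of the two expansions.
So c_3 = F′′′(0)/3! = -13/6.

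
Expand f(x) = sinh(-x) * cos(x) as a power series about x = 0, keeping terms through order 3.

x^3/3 - x

Write out both Maclaurin series and multiply, keeping only the needed powers.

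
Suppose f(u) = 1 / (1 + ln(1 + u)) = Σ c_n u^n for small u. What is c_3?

Expand as Σ (-1)^k u^k with u equal to the inner function's series.
f(0) = 1
f′(0) = -1
f′′(0) = 3
f′′′(0) = -14
Then c_k = f^(k)(0)/k! gives each Taylor coefficient.

-7/3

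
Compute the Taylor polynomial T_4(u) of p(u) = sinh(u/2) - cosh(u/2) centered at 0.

-u^4/384 + u^3/48 - u^2/8 + u/2 - 1

Expand each term separately and add.
[u^0] = -1;  [u^1] = 1/2;  [u^2] = -1/8;  [u^3] = 1/48;  [u^4] = -1/384.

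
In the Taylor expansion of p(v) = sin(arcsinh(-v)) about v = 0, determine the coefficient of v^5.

Substitute the inner expansion into the outer series and collect powers.
[v^0] = 0;  [v^1] = -1;  [v^2] = 0;  [v^3] = 1/3;  [v^4] = 0;  [v^5] = -1/6.

-1/6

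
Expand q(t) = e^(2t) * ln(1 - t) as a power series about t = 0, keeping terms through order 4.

-13*t^4/4 - 10*t^3/3 - 5*t^2/2 - t

Multiply the two series term by term and collect like powers.
[t^0] = 0;  [t^1] = -1;  [t^2] = -5/2;  [t^3] = -10/3;  [t^4] = -13/4.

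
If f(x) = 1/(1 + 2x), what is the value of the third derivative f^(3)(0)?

The coefficient of x^3 in the expansion is -8, so f′′′(0) = 3! * (-8) = -48.

-48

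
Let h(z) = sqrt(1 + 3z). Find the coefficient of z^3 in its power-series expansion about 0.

27/16

h(0) = 1
h′(0) = 3/2
h′′(0) = -9/4
h′′′(0) = 81/8
So c_3 = h′′′(0)/3! = 27/16.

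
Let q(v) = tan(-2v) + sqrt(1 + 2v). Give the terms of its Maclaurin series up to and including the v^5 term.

Expand each term separately and add.
[v^0] = 1;  [v^1] = -1;  [v^2] = -1/2;  [v^3] = -13/6;  [v^4] = -5/8;  [v^5] = -407/120.

-407*v^5/120 - 5*v^4/8 - 13*v^3/6 - v^2/2 - v + 1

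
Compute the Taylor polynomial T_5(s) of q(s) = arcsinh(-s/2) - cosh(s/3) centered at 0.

Add the two expansions coefficient-wise.
q(0) = -1
q′(0) = -1/2
q′′(0) = -1/9
q′′′(0) = 1/8
q^(4)(0) = -1/81
q^(5)(0) = -9/32
The Taylor polynomial is Σ q^(k)(0)/k! · s^k.

-3*s^5/1280 - s^4/1944 + s^3/48 - s^2/18 - s/2 - 1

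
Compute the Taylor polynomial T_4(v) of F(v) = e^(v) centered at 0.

v^4/24 + v^3/6 + v^2/2 + v + 1

[v^0] = 1;  [v^1] = 1;  [v^2] = 1/2;  [v^3] = 1/6;  [v^4] = 1/24.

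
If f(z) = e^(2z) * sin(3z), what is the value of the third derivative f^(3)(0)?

9

Write out both Maclaurin series and multiply, keeping only the needed powers.
From the series, [z^3] f = 3/2; multiply by 3! = 6 to get 9.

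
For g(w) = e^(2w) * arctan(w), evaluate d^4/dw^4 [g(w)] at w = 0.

16

Multiply the two series term by term and collect like powers.
The coefficient of w^4 in the expansion is 2/3, so g^(4)(0) = 4! * (2/3) = 16.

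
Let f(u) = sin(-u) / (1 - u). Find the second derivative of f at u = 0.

Take the Cauchy product of the two expansions.
The coefficient of u^2 in the expansion is -1, so f′′(0) = 2! * (-1) = -2.

-2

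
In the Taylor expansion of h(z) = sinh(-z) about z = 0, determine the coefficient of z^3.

Apply the Taylor formula c_k = f^(k)(a)/k!.
h(0) = 0
h′(0) = -1
h′′(0) = 0
h′′′(0) = -1
So c_3 = h′′′(0)/3! = -1/6.

-1/6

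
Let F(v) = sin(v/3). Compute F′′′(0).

From the series, [v^3] F = -1/162; multiply by 3! = 6 to get -1/27.

-1/27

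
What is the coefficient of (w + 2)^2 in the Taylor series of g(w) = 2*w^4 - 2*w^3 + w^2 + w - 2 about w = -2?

61

c_2 = g′′(-2)/2! = 61.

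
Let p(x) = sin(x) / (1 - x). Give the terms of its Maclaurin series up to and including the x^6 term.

101*x^6/120 + 101*x^5/120 + 5*x^4/6 + 5*x^3/6 + x^2 + x

Use 1/(1 - r) = Σ r^k on the denominator, then take the Cauchy product.
[x^0] = 0;  [x^1] = 1;  [x^2] = 1;  [x^3] = 5/6;  [x^4] = 5/6;  [x^5] = 101/120;  [x^6] = 101/120.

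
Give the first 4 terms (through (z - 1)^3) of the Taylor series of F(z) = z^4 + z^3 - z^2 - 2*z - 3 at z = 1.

[(z - 1)^0] = -4;  [(z - 1)^1] = 3;  [(z - 1)^2] = 8;  [(z - 1)^3] = 5.

5*(z - 1)^3 + 8*(z - 1)^2 + 3*(z - 1) - 4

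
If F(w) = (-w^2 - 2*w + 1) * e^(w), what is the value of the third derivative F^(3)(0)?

-11

Distribute the polynomial across the series and collect like powers.
The coefficient of w^3 in the expansion is -11/6, so F′′′(0) = 3! * (-11/6) = -11.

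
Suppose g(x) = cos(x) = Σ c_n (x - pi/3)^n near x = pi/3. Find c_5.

-sqrt(3)/240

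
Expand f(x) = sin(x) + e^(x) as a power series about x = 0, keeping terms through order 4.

Add the two expansions coefficient-wise.
f(0) = 1
f′(0) = 2
f′′(0) = 1
f′′′(0) = 0
f^(4)(0) = 1
Dividing each by k! gives the coefficients c_0, ..., c_4.

x^4/24 + x^2/2 + 2*x + 1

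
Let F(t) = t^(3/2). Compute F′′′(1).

-3/8

The coefficient of (t - 1)^3 in the expansion is -1/16, so F′′′(1) = 3! * (-1/16) = -3/8.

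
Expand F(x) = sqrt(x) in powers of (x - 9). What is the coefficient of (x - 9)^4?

-5/279936

Compute the successive derivatives at the expansion point and divide by k!.
F(9) = 3
F′(9) = 1/6
F′′(9) = -1/108
F′′′(9) = 1/648
F^(4)(9) = -5/11664
Dividing each by k! gives the coefficients c_0, ..., c_4.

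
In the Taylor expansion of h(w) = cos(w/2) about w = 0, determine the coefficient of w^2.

Compute the successive derivatives at the expansion point and divide by k!.
h(0) = 1
h′(0) = 0
h′′(0) = -1/4
So c_2 = h′′(0)/2! = -1/8.

-1/8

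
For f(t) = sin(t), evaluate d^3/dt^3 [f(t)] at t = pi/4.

Differentiate repeatedly and evaluate at the center.
The coefficient of (t - pi/4)^3 in the expansion is -sqrt(2)/12, so f′′′(pi/4) = 3! * (-sqrt(2)/12) = -sqrt(2)/2.

-sqrt(2)/2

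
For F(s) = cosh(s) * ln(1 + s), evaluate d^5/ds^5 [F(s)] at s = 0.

49

Take the Cauchy product of the two expansions.
From the series, [s^5] F = 49/120; multiply by 5! = 120 to get 49.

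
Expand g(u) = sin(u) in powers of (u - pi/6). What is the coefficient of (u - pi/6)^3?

-sqrt(3)/12

c_3 = g′′′(pi/6)/3! = -sqrt(3)/12.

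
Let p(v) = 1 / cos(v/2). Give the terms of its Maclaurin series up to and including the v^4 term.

Write the quotient as an unknown series and match coefficients against numerator = denominator · series.
p(0) = 1
p′(0) = 0
p′′(0) = 1/4
p′′′(0) = 0
p^(4)(0) = 5/16

5*v^4/384 + v^2/8 + 1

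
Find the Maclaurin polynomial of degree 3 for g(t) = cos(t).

[t^0] = 1;  [t^1] = 0;  [t^2] = -1/2;  [t^3] = 0.

1 - t^2/2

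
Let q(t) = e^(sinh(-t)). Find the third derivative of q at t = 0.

Compose series: expand the inner function first, then feed it into the outer expansion.
From the series, [t^3] q = -1/3; multiply by 3! = 6 to get -2.

-2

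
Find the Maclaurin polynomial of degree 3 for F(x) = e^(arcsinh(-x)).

Plug the Maclaurin series of the inner function into that of the outer and collect terms.
F(0) = 1
F′(0) = -1
F′′(0) = 1
F′′′(0) = 0

x^2/2 - x + 1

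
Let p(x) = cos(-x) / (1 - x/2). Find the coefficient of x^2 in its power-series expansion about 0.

Write out both Maclaurin series and multiply, keeping only the needed powers.
So c_2 = p′′(0)/2! = -1/4.

-1/4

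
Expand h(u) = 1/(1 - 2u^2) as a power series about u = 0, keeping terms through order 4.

4*u^4 + 2*u^2 + 1

[u^0] = 1;  [u^1] = 0;  [u^2] = 2;  [u^3] = 0;  [u^4] = 4.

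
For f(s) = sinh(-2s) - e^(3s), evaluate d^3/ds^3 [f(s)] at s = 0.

-35

Combine the two series term by term.
From the series, [s^3] f = -35/6; multiply by 3! = 6 to get -35.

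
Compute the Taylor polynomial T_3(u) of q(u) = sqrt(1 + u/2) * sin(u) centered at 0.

Take the Cauchy product of the two expansions.
[u^0] = 0;  [u^1] = 1;  [u^2] = 1/4;  [u^3] = -19/96.

-19*u^3/96 + u^2/4 + u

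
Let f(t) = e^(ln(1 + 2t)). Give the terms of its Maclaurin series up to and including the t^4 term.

2*t + 1

Plug the Maclaurin series of the inner function into that of the outer and collect terms.
f(0) = 1
f′(0) = 2
f′′(0) = 0
f′′′(0) = 0
f^(4)(0) = 0
Then c_k = f^(k)(0)/k! gives each Taylor coefficient.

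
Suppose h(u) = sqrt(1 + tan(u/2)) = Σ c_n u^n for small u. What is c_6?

Plug the Maclaurin series of the inner function into that of the outer and collect terms.
[u^0] = 1;  [u^1] = 1/4;  [u^2] = -1/32;  [u^3] = 11/384;  [u^4] = -47/6144;  [u^5] = 601/122880;  [u^6] = -5521/2949120.

-5521/2949120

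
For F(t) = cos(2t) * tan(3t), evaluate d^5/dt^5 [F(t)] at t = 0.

1968

Expand each factor separately, then convolve coefficients.
From the series, [t^5] F = 82/5; multiply by 5! = 120 to get 1968.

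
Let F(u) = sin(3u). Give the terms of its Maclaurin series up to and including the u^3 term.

F(0) = 0
F′(0) = 3
F′′(0) = 0
F′′′(0) = -27

-9*u^3/2 + 3*u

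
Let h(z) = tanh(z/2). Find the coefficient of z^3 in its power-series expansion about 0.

-1/24

h(0) = 0
h′(0) = 1/2
h′′(0) = 0
h′′′(0) = -1/4
Then c_k = h^(k)(0)/k! gives each Taylor coefficient.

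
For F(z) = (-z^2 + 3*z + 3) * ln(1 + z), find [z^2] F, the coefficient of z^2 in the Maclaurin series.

Distribute the polynomial across the series and collect like powers.
[z^0] = 0;  [z^1] = 3;  [z^2] = 3/2.

3/2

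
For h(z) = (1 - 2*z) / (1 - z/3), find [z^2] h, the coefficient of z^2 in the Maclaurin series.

-5/9

Shift and add copies of the series according to the polynomial's terms.
h(0) = 1
h′(0) = -5/3
h′′(0) = -10/9
Then c_k = h^(k)(0)/k! gives each Taylor coefficient.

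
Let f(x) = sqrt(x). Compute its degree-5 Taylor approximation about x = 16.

Apply the Taylor formula c_k = f^(k)(a)/k!.
f(16) = 4
f′(16) = 1/8
f′′(16) = -1/256
f′′′(16) = 3/8192
f^(4)(16) = -15/262144
f^(5)(16) = 105/8388608
Then c_k = f^(k)(16)/k! gives each Taylor coefficient.

7*(x - 16)^5/67108864 - 5*(x - 16)^4/2097152 + (x - 16)^3/16384 - (x - 16)^2/512 + (x - 16)/8 + 4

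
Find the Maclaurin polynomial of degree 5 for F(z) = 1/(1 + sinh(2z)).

Let u equal the inner series; expand the outer function in u and truncate.

-724*z^5/15 + 64*z^4/3 - 28*z^3/3 + 4*z^2 - 2*z + 1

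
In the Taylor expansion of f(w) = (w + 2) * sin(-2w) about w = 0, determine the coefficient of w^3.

8/3

Distribute the polynomial across the series and collect like powers.
f(0) = 0
f′(0) = -4
f′′(0) = -4
f′′′(0) = 16
So c_3 = f′′′(0)/3! = 8/3.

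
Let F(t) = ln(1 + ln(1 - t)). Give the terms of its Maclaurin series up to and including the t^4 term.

-35*t^4/24 - 7*t^3/6 - t^2 - t

Substitute the inner expansion into the outer series and collect powers.
[t^0] = 0;  [t^1] = -1;  [t^2] = -1;  [t^3] = -7/6;  [t^4] = -35/24.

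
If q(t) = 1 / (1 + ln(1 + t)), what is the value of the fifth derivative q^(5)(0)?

Write 1/(1+u) = 1 - u + u^2 - u^3 + ... and substitute the series for u.
The coefficient of t^5 in the expansion is -347/60, so q^(5)(0) = 5! * (-347/60) = -694.

-694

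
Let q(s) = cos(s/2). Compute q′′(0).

From the series, [s^2] q = -1/8; multiply by 2! = 2 to get -1/4.

-1/4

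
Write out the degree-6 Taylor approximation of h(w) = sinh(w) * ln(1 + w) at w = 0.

Write out both Maclaurin series and multiply, keeping only the needed powers.
h(0) = 0
h′(0) = 0
h′′(0) = 2
h′′′(0) = -3
h^(4)(0) = 12
h^(5)(0) = -40
h^(6)(0) = 190
The Taylor polynomial is Σ h^(k)(0)/k! · w^k.

19*w^6/72 - w^5/3 + w^4/2 - w^3/2 + w^2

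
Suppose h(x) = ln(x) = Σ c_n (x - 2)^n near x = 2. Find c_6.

Apply the Taylor formula c_k = f^(k)(a)/k!.
h(2) = ln(2)
h′(2) = 1/2
h′′(2) = -1/4
h′′′(2) = 1/4
h^(4)(2) = -3/8
h^(5)(2) = 3/4
h^(6)(2) = -15/8
So c_6 = h^(6)(2)/6! = -1/384.

-1/384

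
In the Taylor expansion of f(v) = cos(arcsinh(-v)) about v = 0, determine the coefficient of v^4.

5/24

Let u equal the inner series; expand the outer function in u and truncate.
So c_4 = f^(4)(0)/4! = 5/24.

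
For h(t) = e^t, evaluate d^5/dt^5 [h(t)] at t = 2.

Apply the Taylor formula c_k = f^(k)(a)/k!.
The coefficient of (t - 2)^5 in the expansion is e^(2)/120, so h^(5)(2) = 5! * (e^(2)/120) = e^(2).

e^(2)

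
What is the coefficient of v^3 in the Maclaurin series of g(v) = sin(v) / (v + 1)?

5/6

Expand 1/(denominator) as a geometric series and multiply by the numerator's series.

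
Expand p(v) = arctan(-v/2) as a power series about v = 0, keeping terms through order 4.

v^3/24 - v/2

Use the known series and substitute for the argument.
p(0) = 0
p′(0) = -1/2
p′′(0) = 0
p′′′(0) = 1/4
p^(4)(0) = 0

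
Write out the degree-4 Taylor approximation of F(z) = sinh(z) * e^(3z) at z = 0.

Write out both Maclaurin series and multiply, keeping only the needed powers.

5*z^4 + 14*z^3/3 + 3*z^2 + z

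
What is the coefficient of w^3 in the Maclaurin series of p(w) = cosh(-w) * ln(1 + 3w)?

21/2

Take the Cauchy product of the two expansions.
[w^0] = 0;  [w^1] = 3;  [w^2] = -9/2;  [w^3] = 21/2.
So c_3 = p′′′(0)/3! = 21/2.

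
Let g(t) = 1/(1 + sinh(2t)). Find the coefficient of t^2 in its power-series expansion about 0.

4

Substitute the inner expansion into the outer series and collect powers.
[t^0] = 1;  [t^1] = -2;  [t^2] = 4.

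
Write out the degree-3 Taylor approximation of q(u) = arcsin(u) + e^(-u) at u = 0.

Combine the two series term by term.
[u^0] = 1;  [u^1] = 0;  [u^2] = 1/2;  [u^3] = 0.

u^2/2 + 1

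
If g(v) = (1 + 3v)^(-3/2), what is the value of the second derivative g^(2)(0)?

Use the known series and substitute for the argument.
From the series, [v^2] g = 135/8; multiply by 2! = 2 to get 135/4.

135/4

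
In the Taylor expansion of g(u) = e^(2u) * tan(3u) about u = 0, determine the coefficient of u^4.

Take the Cauchy product of the two expansions.
g(0) = 0
g′(0) = 3
g′′(0) = 12
g′′′(0) = 90
g^(4)(0) = 528
The Taylor polynomial is Σ g^(k)(0)/k! · u^k.

22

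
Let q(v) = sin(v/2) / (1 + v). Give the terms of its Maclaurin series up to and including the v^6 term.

Multiply the two series term by term and collect like powers.
q(0) = 0
q′(0) = 1/2
q′′(0) = -1
q′′′(0) = 23/8
q^(4)(0) = -23/2
q^(5)(0) = 1841/32
q^(6)(0) = -5523/16
Dividing each by k! gives the coefficients c_0, ..., c_6.

-1841*v^6/3840 + 1841*v^5/3840 - 23*v^4/48 + 23*v^3/48 - v^2/2 + v/2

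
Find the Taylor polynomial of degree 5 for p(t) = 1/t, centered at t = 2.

-(t - 2)^5/64 + (t - 2)^4/32 - (t - 2)^3/16 + (t - 2)^2/8 - (t - 2)/4 + 1/2

p(2) = 1/2
p′(2) = -1/4
p′′(2) = 1/4
p′′′(2) = -3/8
p^(4)(2) = 3/4
p^(5)(2) = -15/8
Then c_k = p^(k)(2)/k! gives each Taylor coefficient.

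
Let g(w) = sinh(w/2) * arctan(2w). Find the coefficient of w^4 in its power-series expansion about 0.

-31/24

Take the Cauchy product of the two expansions.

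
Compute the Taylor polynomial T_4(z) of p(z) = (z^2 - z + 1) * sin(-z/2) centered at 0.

-z^4/48 - 23*z^3/48 + z^2/2 - z/2

Shift and add copies of the series according to the polynomial's terms.
p(0) = 0
p′(0) = -1/2
p′′(0) = 1
p′′′(0) = -23/8
p^(4)(0) = -1/2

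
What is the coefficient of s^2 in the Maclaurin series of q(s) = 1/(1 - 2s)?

Compute the successive derivatives at the expansion point and divide by k!.
q(0) = 1
q′(0) = 2
q′′(0) = 8

4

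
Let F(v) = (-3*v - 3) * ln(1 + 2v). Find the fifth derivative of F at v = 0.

Multiply each power in the prefactor through the base expansion.
From the series, [v^5] F = -36/5; multiply by 5! = 120 to get -864.

-864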